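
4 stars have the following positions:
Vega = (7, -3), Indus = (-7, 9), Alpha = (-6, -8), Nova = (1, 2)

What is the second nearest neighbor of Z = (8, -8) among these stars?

Compare squared distances (the ordering matches that of the actual distances):
d²(Z, Vega) = (8−7)² + (-8−(-3))² = 1 + 25 = 26
d²(Z, Indus) = (8−(-7))² + (-8−9)² = 225 + 289 = 514
d²(Z, Alpha) = (8−(-6))² + (-8−(-8))² = 196 + 0 = 196
d²(Z, Nova) = (8−1)² + (-8−2)² = 49 + 100 = 149
Sorted ascending: Vega, Nova, Alpha, … — the second-nearest is Nova.

Nova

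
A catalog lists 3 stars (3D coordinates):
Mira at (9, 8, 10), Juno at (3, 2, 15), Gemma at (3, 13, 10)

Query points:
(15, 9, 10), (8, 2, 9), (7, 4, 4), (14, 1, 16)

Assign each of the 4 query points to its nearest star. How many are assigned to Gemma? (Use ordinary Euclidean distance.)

(15, 9, 10) — d² to each: Mira:37, Juno:218, Gemma:160 → nearest is Mira
(8, 2, 9) — d² to each: Mira:38, Juno:61, Gemma:147 → nearest is Mira
(7, 4, 4) — d² to each: Mira:56, Juno:141, Gemma:133 → nearest is Mira
(14, 1, 16) — d² to each: Mira:110, Juno:123, Gemma:301 → nearest is Mira
0 of the 4 points have Gemma as nearest.

0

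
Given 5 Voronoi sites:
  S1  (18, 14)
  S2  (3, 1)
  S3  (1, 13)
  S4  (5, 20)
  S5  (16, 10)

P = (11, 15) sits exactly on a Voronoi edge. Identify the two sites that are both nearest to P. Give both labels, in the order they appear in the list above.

S1 and S5

Squared distances from P to each site:
|PS1|² = 49 + 1 = 50
|PS2|² = 64 + 196 = 260
|PS3|² = 100 + 4 = 104
|PS4|² = 36 + 25 = 61
|PS5|² = 25 + 25 = 50
P is equidistant from S1 and S5 (both at squared distance 50), and every other site is strictly farther — so P lies on the S1–S5 Voronoi edge.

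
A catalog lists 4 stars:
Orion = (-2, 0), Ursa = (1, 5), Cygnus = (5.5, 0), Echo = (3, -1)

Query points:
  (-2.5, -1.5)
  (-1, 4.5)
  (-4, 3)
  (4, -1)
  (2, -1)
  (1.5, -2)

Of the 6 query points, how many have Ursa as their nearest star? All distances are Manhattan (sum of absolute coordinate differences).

(-2.5, -1.5) — d to each: Orion:2, Ursa:10, Cygnus:9.5, Echo:6 → nearest is Orion
(-1, 4.5) — d to each: Orion:5.5, Ursa:2.5, Cygnus:11, Echo:9.5 → nearest is Ursa
(-4, 3) — d to each: Orion:5, Ursa:7, Cygnus:12.5, Echo:11 → nearest is Orion
(4, -1) — d to each: Orion:7, Ursa:9, Cygnus:2.5, Echo:1 → nearest is Echo
(2, -1) — d to each: Orion:5, Ursa:7, Cygnus:4.5, Echo:1 → nearest is Echo
(1.5, -2) — d to each: Orion:5.5, Ursa:7.5, Cygnus:6, Echo:2.5 → nearest is Echo
1 of the 6 points has Ursa as nearest.

1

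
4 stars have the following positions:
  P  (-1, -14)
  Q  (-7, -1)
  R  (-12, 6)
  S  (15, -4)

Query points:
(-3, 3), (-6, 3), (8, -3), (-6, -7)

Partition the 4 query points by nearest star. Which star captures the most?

Q

(-3, 3) — d² to each: P:293, Q:32, R:90, S:373 → nearest is Q
(-6, 3) — d² to each: P:314, Q:17, R:45, S:490 → nearest is Q
(8, -3) — d² to each: P:202, Q:229, R:481, S:50 → nearest is S
(-6, -7) — d² to each: P:74, Q:37, R:205, S:450 → nearest is Q
Tally — Q:3, S:1. Q captures the most (3).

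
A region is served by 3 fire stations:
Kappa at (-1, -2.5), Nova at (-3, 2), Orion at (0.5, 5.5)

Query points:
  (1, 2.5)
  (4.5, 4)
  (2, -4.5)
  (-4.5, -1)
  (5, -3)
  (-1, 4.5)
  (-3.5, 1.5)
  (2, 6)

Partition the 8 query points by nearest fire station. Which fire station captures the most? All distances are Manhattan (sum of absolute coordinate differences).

(1, 2.5) — d to each: Kappa:7, Nova:4.5, Orion:3.5 → nearest is Orion
(4.5, 4) — d to each: Kappa:12, Nova:9.5, Orion:5.5 → nearest is Orion
(2, -4.5) — d to each: Kappa:5, Nova:11.5, Orion:11.5 → nearest is Kappa
(-4.5, -1) — d to each: Kappa:5, Nova:4.5, Orion:11.5 → nearest is Nova
(5, -3) — d to each: Kappa:6.5, Nova:13, Orion:13 → nearest is Kappa
(-1, 4.5) — d to each: Kappa:7, Nova:4.5, Orion:2.5 → nearest is Orion
(-3.5, 1.5) — d to each: Kappa:6.5, Nova:1, Orion:8 → nearest is Nova
(2, 6) — d to each: Kappa:11.5, Nova:9, Orion:2 → nearest is Orion
Tally — Kappa:2, Nova:2, Orion:4. Orion captures the most (4).

Orion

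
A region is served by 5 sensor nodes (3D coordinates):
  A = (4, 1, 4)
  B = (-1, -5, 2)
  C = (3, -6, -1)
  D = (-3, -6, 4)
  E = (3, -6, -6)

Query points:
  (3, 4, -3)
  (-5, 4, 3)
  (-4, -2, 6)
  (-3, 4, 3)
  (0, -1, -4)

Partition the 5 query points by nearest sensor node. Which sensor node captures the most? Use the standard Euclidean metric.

(3, 4, -3) — d² to each: A:59, B:122, C:104, D:185, E:109 → nearest is A
(-5, 4, 3) — d² to each: A:91, B:98, C:180, D:105, E:245 → nearest is A
(-4, -2, 6) — d² to each: A:77, B:34, C:114, D:21, E:209 → nearest is D
(-3, 4, 3) — d² to each: A:59, B:86, C:152, D:101, E:217 → nearest is A
(0, -1, -4) — d² to each: A:84, B:53, C:43, D:98, E:38 → nearest is E
Tally — A:3, D:1, E:1. A captures the most (3).

A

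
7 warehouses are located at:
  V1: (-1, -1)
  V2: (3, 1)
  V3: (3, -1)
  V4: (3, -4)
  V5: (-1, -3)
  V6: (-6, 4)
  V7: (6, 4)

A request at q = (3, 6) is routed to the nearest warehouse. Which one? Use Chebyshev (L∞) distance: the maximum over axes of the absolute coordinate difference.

V7

d(q,V1) = max(4, 7) = 7
d(q,V2) = max(0, 5) = 5
d(q,V3) = max(0, 7) = 7
d(q,V4) = max(0, 10) = 10
d(q,V5) = max(4, 9) = 9
d(q,V6) = max(9, 2) = 9
d(q,V7) = max(3, 2) = 3
Minimum is at V7.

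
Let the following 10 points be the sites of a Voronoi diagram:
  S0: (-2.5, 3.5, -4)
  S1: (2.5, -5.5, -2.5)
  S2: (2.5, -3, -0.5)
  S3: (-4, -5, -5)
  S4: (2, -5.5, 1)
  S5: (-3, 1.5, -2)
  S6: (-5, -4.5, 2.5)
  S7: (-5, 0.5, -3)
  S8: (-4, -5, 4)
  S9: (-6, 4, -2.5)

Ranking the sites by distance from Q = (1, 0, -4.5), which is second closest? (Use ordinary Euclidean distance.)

Squared Euclidean distances:
|QS0|² = (1−(-2.5))² + (0−3.5)² + (-4.5−(-4))² = 12.25 + 12.25 + 0.25 = 24.75
|QS1|² = (1−2.5)² + (0−(-5.5))² + (-4.5−(-2.5))² = 2.25 + 30.25 + 4 = 36.5
|QS2|² = (1−2.5)² + (0−(-3))² + (-4.5−(-0.5))² = 2.25 + 9 + 16 = 27.25
|QS3|² = (1−(-4))² + (0−(-5))² + (-4.5−(-5))² = 25 + 25 + 0.25 = 50.25
|QS4|² = (1−2)² + (0−(-5.5))² + (-4.5−1)² = 1 + 30.25 + 30.25 = 61.5
|QS5|² = (1−(-3))² + (0−1.5)² + (-4.5−(-2))² = 16 + 2.25 + 6.25 = 24.5
|QS6|² = (1−(-5))² + (0−(-4.5))² + (-4.5−2.5)² = 36 + 20.25 + 49 = 105.25
|QS7|² = (1−(-5))² + (0−0.5)² + (-4.5−(-3))² = 36 + 0.25 + 2.25 = 38.5
|QS8|² = (1−(-4))² + (0−(-5))² + (-4.5−4)² = 25 + 25 + 72.25 = 122.25
|QS9|² = (1−(-6))² + (0−4)² + (-4.5−(-2.5))² = 49 + 16 + 4 = 69
Sorted ascending: S5, S0, S2, … — the second-nearest is S0.

S0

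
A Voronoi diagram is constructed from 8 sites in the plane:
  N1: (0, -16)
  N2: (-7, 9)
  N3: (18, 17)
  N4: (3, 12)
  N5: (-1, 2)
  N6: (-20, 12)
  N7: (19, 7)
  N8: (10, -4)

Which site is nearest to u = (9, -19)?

Squared Euclidean distances:
|uN1|² = 81 + 9 = 90
|uN2|² = 256 + 784 = 1040
|uN3|² = 81 + 1296 = 1377
|uN4|² = 36 + 961 = 997
|uN5|² = 100 + 441 = 541
|uN6|² = 841 + 961 = 1802
|uN7|² = 100 + 676 = 776
|uN8|² = 1 + 225 = 226
The smallest is to N1, so u lies in the Voronoi region of N1.

N1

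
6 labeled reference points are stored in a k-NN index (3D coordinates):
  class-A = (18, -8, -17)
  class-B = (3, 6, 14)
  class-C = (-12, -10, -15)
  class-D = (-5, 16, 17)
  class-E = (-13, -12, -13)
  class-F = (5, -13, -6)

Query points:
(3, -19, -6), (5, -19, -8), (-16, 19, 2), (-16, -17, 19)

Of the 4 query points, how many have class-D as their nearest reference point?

1

(3, -19, -6) — d² to each: class-A:467, class-B:1025, class-C:387, class-D:1818, class-E:354, class-F:40 → nearest is class-F
(5, -19, -8) — d² to each: class-A:371, class-B:1113, class-C:419, class-D:1950, class-E:398, class-F:40 → nearest is class-F
(-16, 19, 2) — d² to each: class-A:2246, class-B:674, class-C:1146, class-D:355, class-E:1195, class-F:1529 → nearest is class-D
(-16, -17, 19) — d² to each: class-A:2533, class-B:915, class-C:1221, class-D:1214, class-E:1058, class-F:1082 → nearest is class-B
1 of the 4 points has class-D as nearest.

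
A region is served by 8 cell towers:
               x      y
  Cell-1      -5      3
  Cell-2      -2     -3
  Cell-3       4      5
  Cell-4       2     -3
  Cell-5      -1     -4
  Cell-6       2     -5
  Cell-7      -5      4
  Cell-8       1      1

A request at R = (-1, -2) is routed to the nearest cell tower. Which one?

Cell-2

Compare squared distances (the ordering matches that of the actual distances):
d²(R, Cell-1) = 16 + 25 = 41
d²(R, Cell-2) = 1 + 1 = 2
d²(R, Cell-3) = 25 + 49 = 74
d²(R, Cell-4) = 9 + 1 = 10
d²(R, Cell-5) = 0 + 4 = 4
d²(R, Cell-6) = 9 + 9 = 18
d²(R, Cell-7) = 16 + 36 = 52
d²(R, Cell-8) = 4 + 9 = 13
Cell-2 is nearest.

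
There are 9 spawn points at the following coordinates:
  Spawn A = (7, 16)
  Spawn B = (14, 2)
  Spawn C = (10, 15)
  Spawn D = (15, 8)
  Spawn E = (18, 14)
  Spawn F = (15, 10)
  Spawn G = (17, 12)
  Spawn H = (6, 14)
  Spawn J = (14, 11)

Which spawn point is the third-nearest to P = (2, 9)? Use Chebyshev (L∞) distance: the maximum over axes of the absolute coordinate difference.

Spawn C

d(P, Spawn A) = max(5, 7) = 7
d(P, Spawn B) = max(12, 7) = 12
d(P, Spawn C) = max(8, 6) = 8
d(P, Spawn D) = max(13, 1) = 13
d(P, Spawn E) = max(16, 5) = 16
d(P, Spawn F) = max(13, 1) = 13
d(P, Spawn G) = max(15, 3) = 15
d(P, Spawn H) = max(4, 5) = 5
d(P, Spawn J) = max(12, 2) = 12
Sorted ascending: Spawn H, Spawn A, Spawn C, Spawn B, … — the third-nearest is Spawn C.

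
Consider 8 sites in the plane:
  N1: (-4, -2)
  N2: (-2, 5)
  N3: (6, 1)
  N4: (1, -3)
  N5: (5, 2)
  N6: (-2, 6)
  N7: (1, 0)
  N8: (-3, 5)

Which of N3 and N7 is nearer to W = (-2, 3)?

N7

Compare squared distances:
|WN3|² = (-2−6)² + (3−1)² = 64 + 4 = 68
|WN7|² = (-2−1)² + (3−0)² = 9 + 9 = 18
68 > 18, so N7 is closer.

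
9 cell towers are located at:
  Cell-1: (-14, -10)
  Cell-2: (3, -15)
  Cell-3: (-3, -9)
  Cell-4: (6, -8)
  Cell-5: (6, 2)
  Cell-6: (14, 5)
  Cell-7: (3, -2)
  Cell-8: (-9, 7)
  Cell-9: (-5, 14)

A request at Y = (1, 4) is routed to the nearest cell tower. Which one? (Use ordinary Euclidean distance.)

Squared Euclidean distances:
d²(Y, Cell-1) = 225 + 196 = 421
d²(Y, Cell-2) = 4 + 361 = 365
d²(Y, Cell-3) = 16 + 169 = 185
d²(Y, Cell-4) = 25 + 144 = 169
d²(Y, Cell-5) = 25 + 4 = 29
d²(Y, Cell-6) = 169 + 1 = 170
d²(Y, Cell-7) = 4 + 36 = 40
d²(Y, Cell-8) = 100 + 9 = 109
d²(Y, Cell-9) = 36 + 100 = 136
Cell-5 is nearest.

Cell-5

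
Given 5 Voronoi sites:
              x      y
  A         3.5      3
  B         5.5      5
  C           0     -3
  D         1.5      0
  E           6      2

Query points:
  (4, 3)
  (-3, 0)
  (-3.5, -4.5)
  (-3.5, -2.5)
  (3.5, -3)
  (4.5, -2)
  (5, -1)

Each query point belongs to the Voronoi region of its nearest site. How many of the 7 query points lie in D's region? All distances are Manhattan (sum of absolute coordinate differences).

2

(4, 3) — d to each: A:0.5, B:3.5, C:10, D:5.5, E:3 → nearest is A
(-3, 0) — d to each: A:9.5, B:13.5, C:6, D:4.5, E:11 → nearest is D
(-3.5, -4.5) — d to each: A:14.5, B:18.5, C:5, D:9.5, E:16 → nearest is C
(-3.5, -2.5) — d to each: A:12.5, B:16.5, C:4, D:7.5, E:14 → nearest is C
(3.5, -3) — d to each: A:6, B:10, C:3.5, D:5, E:7.5 → nearest is C
(4.5, -2) — d to each: A:6, B:8, C:5.5, D:5, E:5.5 → nearest is D
(5, -1) — d to each: A:5.5, B:6.5, C:7, D:4.5, E:4 → nearest is E
2 of the 7 points have D as nearest.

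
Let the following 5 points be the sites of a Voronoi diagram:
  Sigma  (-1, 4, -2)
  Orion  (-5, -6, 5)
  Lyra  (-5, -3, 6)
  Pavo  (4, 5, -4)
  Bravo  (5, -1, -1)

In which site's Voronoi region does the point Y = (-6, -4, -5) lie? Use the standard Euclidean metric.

Sigma

Compare squared distances (the ordering matches that of the actual distances):
d²(Y, Sigma) = (-6−(-1))² + (-4−4)² + (-5−(-2))² = 25 + 64 + 9 = 98
d²(Y, Orion) = (-6−(-5))² + (-4−(-6))² + (-5−5)² = 1 + 4 + 100 = 105
d²(Y, Lyra) = (-6−(-5))² + (-4−(-3))² + (-5−6)² = 1 + 1 + 121 = 123
d²(Y, Pavo) = (-6−4)² + (-4−5)² + (-5−(-4))² = 100 + 81 + 1 = 182
d²(Y, Bravo) = (-6−5)² + (-4−(-1))² + (-5−(-1))² = 121 + 9 + 16 = 146
Sigma is nearest.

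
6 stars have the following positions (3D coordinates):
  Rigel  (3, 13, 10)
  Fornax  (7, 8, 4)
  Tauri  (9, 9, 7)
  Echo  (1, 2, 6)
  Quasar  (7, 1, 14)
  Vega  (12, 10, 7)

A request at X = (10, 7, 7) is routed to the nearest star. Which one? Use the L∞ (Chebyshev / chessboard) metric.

d(X, Rigel) = max(7, 6, 3) = 7
d(X, Fornax) = max(3, 1, 3) = 3
d(X, Tauri) = max(1, 2, 0) = 2
d(X, Echo) = max(9, 5, 1) = 9
d(X, Quasar) = max(3, 6, 7) = 7
d(X, Vega) = max(2, 3, 0) = 3
The smallest is to Tauri, so X lies in the Voronoi region of Tauri.

Tauri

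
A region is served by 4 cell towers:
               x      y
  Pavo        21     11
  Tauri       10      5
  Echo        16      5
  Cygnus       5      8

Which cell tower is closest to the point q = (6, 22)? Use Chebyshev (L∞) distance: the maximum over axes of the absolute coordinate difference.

d(q, Pavo) = max(15, 11) = 15
d(q, Tauri) = max(4, 17) = 17
d(q, Echo) = max(10, 17) = 17
d(q, Cygnus) = max(1, 14) = 14
The smallest is to Cygnus, so q lies in the Voronoi region of Cygnus.

Cygnus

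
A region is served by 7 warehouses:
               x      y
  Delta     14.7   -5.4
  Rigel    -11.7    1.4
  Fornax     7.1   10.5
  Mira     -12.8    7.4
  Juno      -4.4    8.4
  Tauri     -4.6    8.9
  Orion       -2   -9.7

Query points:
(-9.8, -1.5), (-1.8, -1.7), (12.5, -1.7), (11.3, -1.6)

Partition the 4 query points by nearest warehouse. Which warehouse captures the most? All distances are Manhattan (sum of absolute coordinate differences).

Delta

(-9.8, -1.5) — d to each: Delta:28.4, Rigel:4.8, Fornax:28.9, Mira:11.9, Juno:15.3, Tauri:15.6, Orion:16 → nearest is Rigel
(-1.8, -1.7) — d to each: Delta:20.2, Rigel:13, Fornax:21.1, Mira:20.1, Juno:12.7, Tauri:13.4, Orion:8.2 → nearest is Orion
(12.5, -1.7) — d to each: Delta:5.9, Rigel:27.3, Fornax:17.6, Mira:34.4, Juno:27, Tauri:27.7, Orion:22.5 → nearest is Delta
(11.3, -1.6) — d to each: Delta:7.2, Rigel:26, Fornax:16.3, Mira:33.1, Juno:25.7, Tauri:26.4, Orion:21.4 → nearest is Delta
Tally — Delta:2, Rigel:1, Orion:1. Delta captures the most (2).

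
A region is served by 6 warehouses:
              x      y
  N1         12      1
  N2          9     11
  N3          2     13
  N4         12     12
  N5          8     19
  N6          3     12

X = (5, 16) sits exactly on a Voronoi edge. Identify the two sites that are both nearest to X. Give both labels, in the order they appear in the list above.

N3 and N5

Squared distances from X to each site:
|XN1|² = 49 + 225 = 274
|XN2|² = 16 + 25 = 41
|XN3|² = 9 + 9 = 18
|XN4|² = 49 + 16 = 65
|XN5|² = 9 + 9 = 18
|XN6|² = 4 + 16 = 20
X is equidistant from N3 and N5 (both at squared distance 18), and every other site is strictly farther — so X lies on the N3–N5 Voronoi edge.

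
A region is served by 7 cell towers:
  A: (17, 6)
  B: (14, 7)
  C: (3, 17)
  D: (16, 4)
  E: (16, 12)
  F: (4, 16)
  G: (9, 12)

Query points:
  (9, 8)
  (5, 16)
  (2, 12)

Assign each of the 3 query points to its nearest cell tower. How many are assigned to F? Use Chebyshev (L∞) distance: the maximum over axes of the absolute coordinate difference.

2

(9, 8) — d to each: A:8, B:5, C:9, D:7, E:7, F:8, G:4 → nearest is G
(5, 16) — d to each: A:12, B:9, C:2, D:12, E:11, F:1, G:4 → nearest is F
(2, 12) — d to each: A:15, B:12, C:5, D:14, E:14, F:4, G:7 → nearest is F
2 of the 3 points have F as nearest.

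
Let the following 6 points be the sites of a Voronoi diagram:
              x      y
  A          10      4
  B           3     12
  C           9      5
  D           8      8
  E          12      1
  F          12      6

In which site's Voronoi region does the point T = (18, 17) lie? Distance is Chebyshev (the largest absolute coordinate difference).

D

d(T,A) = max(8, 13) = 13
d(T,B) = max(15, 5) = 15
d(T,C) = max(9, 12) = 12
d(T,D) = max(10, 9) = 10
d(T,E) = max(6, 16) = 16
d(T,F) = max(6, 11) = 11
D is nearest.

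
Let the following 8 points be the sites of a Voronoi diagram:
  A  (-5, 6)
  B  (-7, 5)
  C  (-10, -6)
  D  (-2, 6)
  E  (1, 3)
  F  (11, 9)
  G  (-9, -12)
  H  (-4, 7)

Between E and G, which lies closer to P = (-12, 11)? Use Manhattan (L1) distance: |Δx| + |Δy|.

E

d(P,E) = |-12−1| + |11−3| = 13 + 8 = 21
d(P,G) = |-12−(-9)| + |11−(-12)| = 3 + 23 = 26
21 < 26, so E is closer.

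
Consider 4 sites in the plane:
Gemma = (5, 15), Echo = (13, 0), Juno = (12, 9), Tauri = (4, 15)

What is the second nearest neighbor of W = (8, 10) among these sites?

Gemma

Since √ is increasing, it suffices to compare squared distances:
d²(W, Gemma) = (8−5)² + (10−15)² = 9 + 25 = 34
d²(W, Echo) = (8−13)² + (10−0)² = 25 + 100 = 125
d²(W, Juno) = (8−12)² + (10−9)² = 16 + 1 = 17
d²(W, Tauri) = (8−4)² + (10−15)² = 16 + 25 = 41
Sorted ascending: Juno, Gemma, Tauri, … — the second-nearest is Gemma.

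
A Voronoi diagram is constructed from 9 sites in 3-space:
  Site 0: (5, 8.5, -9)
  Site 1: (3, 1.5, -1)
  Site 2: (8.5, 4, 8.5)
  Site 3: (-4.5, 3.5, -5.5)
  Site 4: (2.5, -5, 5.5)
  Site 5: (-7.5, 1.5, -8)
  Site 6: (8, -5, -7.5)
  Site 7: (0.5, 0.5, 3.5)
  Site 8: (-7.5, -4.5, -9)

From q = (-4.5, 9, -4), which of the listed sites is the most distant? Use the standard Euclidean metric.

Squared Euclidean distances:
d²(q, Site 0) = (-4.5−5)² + (9−8.5)² + (-4−(-9))² = 90.25 + 0.25 + 25 = 115.5
d²(q, Site 1) = (-4.5−3)² + (9−1.5)² + (-4−(-1))² = 56.25 + 56.25 + 9 = 121.5
d²(q, Site 2) = (-4.5−8.5)² + (9−4)² + (-4−8.5)² = 169 + 25 + 156.25 = 350.25
d²(q, Site 3) = (-4.5−(-4.5))² + (9−3.5)² + (-4−(-5.5))² = 0 + 30.25 + 2.25 = 32.5
d²(q, Site 4) = (-4.5−2.5)² + (9−(-5))² + (-4−5.5)² = 49 + 196 + 90.25 = 335.25
d²(q, Site 5) = (-4.5−(-7.5))² + (9−1.5)² + (-4−(-8))² = 9 + 56.25 + 16 = 81.25
d²(q, Site 6) = (-4.5−8)² + (9−(-5))² + (-4−(-7.5))² = 156.25 + 196 + 12.25 = 364.5
d²(q, Site 7) = (-4.5−0.5)² + (9−0.5)² + (-4−3.5)² = 25 + 72.25 + 56.25 = 153.5
d²(q, Site 8) = (-4.5−(-7.5))² + (9−(-4.5))² + (-4−(-9))² = 9 + 182.25 + 25 = 216.25
The largest is to Site 6.

Site 6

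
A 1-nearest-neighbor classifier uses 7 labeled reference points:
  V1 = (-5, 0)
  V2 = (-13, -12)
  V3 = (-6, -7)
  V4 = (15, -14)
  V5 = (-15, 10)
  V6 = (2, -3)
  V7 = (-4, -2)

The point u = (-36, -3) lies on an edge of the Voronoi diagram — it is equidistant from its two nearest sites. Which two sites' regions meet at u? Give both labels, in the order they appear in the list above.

V2 and V5

Squared distances from u to each site:
|uV1|² = (-36−(-5))² + (-3−0)² = 961 + 9 = 970
|uV2|² = (-36−(-13))² + (-3−(-12))² = 529 + 81 = 610
|uV3|² = (-36−(-6))² + (-3−(-7))² = 900 + 16 = 916
|uV4|² = (-36−15)² + (-3−(-14))² = 2601 + 121 = 2722
|uV5|² = (-36−(-15))² + (-3−10)² = 441 + 169 = 610
|uV6|² = (-36−2)² + (-3−(-3))² = 1444 + 0 = 1444
|uV7|² = (-36−(-4))² + (-3−(-2))² = 1024 + 1 = 1025
u is equidistant from V2 and V5 (both at squared distance 610), and every other site is strictly farther — so u lies on the V2–V5 Voronoi edge.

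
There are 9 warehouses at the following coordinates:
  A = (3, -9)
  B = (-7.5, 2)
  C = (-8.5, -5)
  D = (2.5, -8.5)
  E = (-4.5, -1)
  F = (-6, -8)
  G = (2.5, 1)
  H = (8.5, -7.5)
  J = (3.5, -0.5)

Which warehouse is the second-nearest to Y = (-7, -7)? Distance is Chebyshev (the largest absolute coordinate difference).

C

d(Y,A) = max(10, 2) = 10
d(Y,B) = max(0.5, 9) = 9
d(Y,C) = max(1.5, 2) = 2
d(Y,D) = max(9.5, 1.5) = 9.5
d(Y,E) = max(2.5, 6) = 6
d(Y,F) = max(1, 1) = 1
d(Y,G) = max(9.5, 8) = 9.5
d(Y,H) = max(15.5, 0.5) = 15.5
d(Y,J) = max(10.5, 6.5) = 10.5
Sorted ascending: F, C, E, … — the second-nearest is C.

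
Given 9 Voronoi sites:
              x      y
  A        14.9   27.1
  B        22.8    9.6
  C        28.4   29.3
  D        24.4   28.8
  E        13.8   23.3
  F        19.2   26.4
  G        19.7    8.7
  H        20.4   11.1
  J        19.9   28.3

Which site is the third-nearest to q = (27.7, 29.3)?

J

Squared Euclidean distances:
|qA|² = (27.7−14.9)² + (29.3−27.1)² = 163.84 + 4.84 = 168.68
|qB|² = (27.7−22.8)² + (29.3−9.6)² = 24.01 + 388.09 = 412.1
|qC|² = (27.7−28.4)² + (29.3−29.3)² = 0.49 + 0 = 0.49
|qD|² = (27.7−24.4)² + (29.3−28.8)² = 10.89 + 0.25 = 11.14
|qE|² = (27.7−13.8)² + (29.3−23.3)² = 193.21 + 36 = 229.21
|qF|² = (27.7−19.2)² + (29.3−26.4)² = 72.25 + 8.41 = 80.66
|qG|² = (27.7−19.7)² + (29.3−8.7)² = 64 + 424.36 = 488.36
|qH|² = (27.7−20.4)² + (29.3−11.1)² = 53.29 + 331.24 = 384.53
|qJ|² = (27.7−19.9)² + (29.3−28.3)² = 60.84 + 1 = 61.84
Sorted ascending: C, D, J, F, … — the third-nearest is J.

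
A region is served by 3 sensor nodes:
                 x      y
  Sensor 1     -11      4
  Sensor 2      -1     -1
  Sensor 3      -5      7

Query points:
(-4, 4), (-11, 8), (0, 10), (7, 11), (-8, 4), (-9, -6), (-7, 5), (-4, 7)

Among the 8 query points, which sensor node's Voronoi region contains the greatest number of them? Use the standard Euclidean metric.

Sensor 3

(-4, 4) — d² to each: Sensor 1:49, Sensor 2:34, Sensor 3:10 → nearest is Sensor 3
(-11, 8) — d² to each: Sensor 1:16, Sensor 2:181, Sensor 3:37 → nearest is Sensor 1
(0, 10) — d² to each: Sensor 1:157, Sensor 2:122, Sensor 3:34 → nearest is Sensor 3
(7, 11) — d² to each: Sensor 1:373, Sensor 2:208, Sensor 3:160 → nearest is Sensor 3
(-8, 4) — d² to each: Sensor 1:9, Sensor 2:74, Sensor 3:18 → nearest is Sensor 1
(-9, -6) — d² to each: Sensor 1:104, Sensor 2:89, Sensor 3:185 → nearest is Sensor 2
(-7, 5) — d² to each: Sensor 1:17, Sensor 2:72, Sensor 3:8 → nearest is Sensor 3
(-4, 7) — d² to each: Sensor 1:58, Sensor 2:73, Sensor 3:1 → nearest is Sensor 3
Tally — Sensor 1:2, Sensor 2:1, Sensor 3:5. Sensor 3 captures the most (5).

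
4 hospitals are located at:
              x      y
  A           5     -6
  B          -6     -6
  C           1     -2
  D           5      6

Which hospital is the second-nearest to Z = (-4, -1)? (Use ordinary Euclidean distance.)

B

Since √ is increasing, it suffices to compare squared distances:
|ZA|² = (-4−5)² + (-1−(-6))² = 81 + 25 = 106
|ZB|² = (-4−(-6))² + (-1−(-6))² = 4 + 25 = 29
|ZC|² = (-4−1)² + (-1−(-2))² = 25 + 1 = 26
|ZD|² = (-4−5)² + (-1−6)² = 81 + 49 = 130
Sorted ascending: C, B, A, … — the second-nearest is B.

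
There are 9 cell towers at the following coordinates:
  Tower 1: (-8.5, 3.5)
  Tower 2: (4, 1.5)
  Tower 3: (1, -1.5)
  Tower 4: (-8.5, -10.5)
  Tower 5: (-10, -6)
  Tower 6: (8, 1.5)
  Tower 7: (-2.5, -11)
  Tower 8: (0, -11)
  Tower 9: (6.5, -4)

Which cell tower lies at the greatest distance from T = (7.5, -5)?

Since √ is increasing, it suffices to compare squared distances:
d²(T, Tower 1) = (7.5−(-8.5))² + (-5−3.5)² = 256 + 72.25 = 328.25
d²(T, Tower 2) = (7.5−4)² + (-5−1.5)² = 12.25 + 42.25 = 54.5
d²(T, Tower 3) = (7.5−1)² + (-5−(-1.5))² = 42.25 + 12.25 = 54.5
d²(T, Tower 4) = (7.5−(-8.5))² + (-5−(-10.5))² = 256 + 30.25 = 286.25
d²(T, Tower 5) = (7.5−(-10))² + (-5−(-6))² = 306.25 + 1 = 307.25
d²(T, Tower 6) = (7.5−8)² + (-5−1.5)² = 0.25 + 42.25 = 42.5
d²(T, Tower 7) = (7.5−(-2.5))² + (-5−(-11))² = 100 + 36 = 136
d²(T, Tower 8) = (7.5−0)² + (-5−(-11))² = 56.25 + 36 = 92.25
d²(T, Tower 9) = (7.5−6.5)² + (-5−(-4))² = 1 + 1 = 2
The largest is to Tower 1.

Tower 1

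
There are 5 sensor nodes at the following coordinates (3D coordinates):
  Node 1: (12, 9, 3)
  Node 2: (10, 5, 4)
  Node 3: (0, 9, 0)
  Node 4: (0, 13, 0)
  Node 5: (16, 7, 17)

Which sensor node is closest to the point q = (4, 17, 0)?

Node 4

Compare squared distances (the ordering matches that of the actual distances):
d²(q, Node 1) = (4−12)² + (17−9)² + (0−3)² = 64 + 64 + 9 = 137
d²(q, Node 2) = (4−10)² + (17−5)² + (0−4)² = 36 + 144 + 16 = 196
d²(q, Node 3) = (4−0)² + (17−9)² + (0−0)² = 16 + 64 + 0 = 80
d²(q, Node 4) = (4−0)² + (17−13)² + (0−0)² = 16 + 16 + 0 = 32
d²(q, Node 5) = (4−16)² + (17−7)² + (0−17)² = 144 + 100 + 289 = 533
The smallest is to Node 4, so q lies in the Voronoi region of Node 4.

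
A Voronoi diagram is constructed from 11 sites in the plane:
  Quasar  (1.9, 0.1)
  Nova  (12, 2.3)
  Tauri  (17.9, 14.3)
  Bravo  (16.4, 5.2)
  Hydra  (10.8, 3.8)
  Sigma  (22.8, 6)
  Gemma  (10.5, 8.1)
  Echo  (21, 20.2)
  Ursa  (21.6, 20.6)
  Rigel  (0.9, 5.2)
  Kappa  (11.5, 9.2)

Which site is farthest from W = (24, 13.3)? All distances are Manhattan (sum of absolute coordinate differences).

d(W, Quasar) = 22.1 + 13.2 = 35.3
d(W, Nova) = 12 + 11 = 23
d(W, Tauri) = 6.1 + 1 = 7.1
d(W, Bravo) = 7.6 + 8.1 = 15.7
d(W, Hydra) = 13.2 + 9.5 = 22.7
d(W, Sigma) = 1.2 + 7.3 = 8.5
d(W, Gemma) = 13.5 + 5.2 = 18.7
d(W, Echo) = 3 + 6.9 = 9.9
d(W, Ursa) = 2.4 + 7.3 = 9.7
d(W, Rigel) = 23.1 + 8.1 = 31.2
d(W, Kappa) = 12.5 + 4.1 = 16.6
The largest is to Quasar.

Quasar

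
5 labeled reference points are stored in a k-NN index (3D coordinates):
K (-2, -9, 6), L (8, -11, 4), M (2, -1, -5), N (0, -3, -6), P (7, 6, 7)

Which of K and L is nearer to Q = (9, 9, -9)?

Compare squared distances:
|QK|² = (9−(-2))² + (9−(-9))² + (-9−6)² = 121 + 324 + 225 = 670
|QL|² = (9−8)² + (9−(-11))² + (-9−4)² = 1 + 400 + 169 = 570
670 > 570, so L is closer.

L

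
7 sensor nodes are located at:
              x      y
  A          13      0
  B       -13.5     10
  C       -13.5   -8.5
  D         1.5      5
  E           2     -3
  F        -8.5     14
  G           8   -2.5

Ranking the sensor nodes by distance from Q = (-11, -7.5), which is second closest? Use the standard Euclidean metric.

E

Squared Euclidean distances:
|QA|² = 576 + 56.25 = 632.25
|QB|² = 6.25 + 306.25 = 312.5
|QC|² = 6.25 + 1 = 7.25
|QD|² = 156.25 + 156.25 = 312.5
|QE|² = 169 + 20.25 = 189.25
|QF|² = 6.25 + 462.25 = 468.5
|QG|² = 361 + 25 = 386
Sorted ascending: C, E, B, … — the second-nearest is E.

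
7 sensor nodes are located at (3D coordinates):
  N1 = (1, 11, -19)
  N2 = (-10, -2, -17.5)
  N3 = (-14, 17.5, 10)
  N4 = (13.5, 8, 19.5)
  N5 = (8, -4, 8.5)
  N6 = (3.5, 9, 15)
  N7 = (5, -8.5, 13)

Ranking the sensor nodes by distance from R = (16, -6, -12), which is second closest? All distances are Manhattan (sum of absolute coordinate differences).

d(R,N1) = |16−1| + |-6−11| + |-12−(-19)| = 15 + 17 + 7 = 39
d(R,N2) = |16−(-10)| + |-6−(-2)| + |-12−(-17.5)| = 26 + 4 + 5.5 = 35.5
d(R,N3) = |16−(-14)| + |-6−17.5| + |-12−10| = 30 + 23.5 + 22 = 75.5
d(R,N4) = |16−13.5| + |-6−8| + |-12−19.5| = 2.5 + 14 + 31.5 = 48
d(R,N5) = |16−8| + |-6−(-4)| + |-12−8.5| = 8 + 2 + 20.5 = 30.5
d(R,N6) = |16−3.5| + |-6−9| + |-12−15| = 12.5 + 15 + 27 = 54.5
d(R,N7) = |16−5| + |-6−(-8.5)| + |-12−13| = 11 + 2.5 + 25 = 38.5
Sorted ascending: N5, N2, N7, … — the second-nearest is N2.

N2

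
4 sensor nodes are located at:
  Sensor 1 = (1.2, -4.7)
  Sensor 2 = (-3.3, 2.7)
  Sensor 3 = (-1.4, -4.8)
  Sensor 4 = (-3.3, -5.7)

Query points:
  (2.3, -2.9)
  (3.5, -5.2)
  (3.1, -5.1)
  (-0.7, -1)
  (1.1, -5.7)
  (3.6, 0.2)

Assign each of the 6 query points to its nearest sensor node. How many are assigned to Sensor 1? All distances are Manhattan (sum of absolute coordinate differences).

5

(2.3, -2.9) — d to each: Sensor 1:2.9, Sensor 2:11.2, Sensor 3:5.6, Sensor 4:8.4 → nearest is Sensor 1
(3.5, -5.2) — d to each: Sensor 1:2.8, Sensor 2:14.7, Sensor 3:5.3, Sensor 4:7.3 → nearest is Sensor 1
(3.1, -5.1) — d to each: Sensor 1:2.3, Sensor 2:14.2, Sensor 3:4.8, Sensor 4:7 → nearest is Sensor 1
(-0.7, -1) — d to each: Sensor 1:5.6, Sensor 2:6.3, Sensor 3:4.5, Sensor 4:7.3 → nearest is Sensor 3
(1.1, -5.7) — d to each: Sensor 1:1.1, Sensor 2:12.8, Sensor 3:3.4, Sensor 4:4.4 → nearest is Sensor 1
(3.6, 0.2) — d to each: Sensor 1:7.3, Sensor 2:9.4, Sensor 3:10, Sensor 4:12.8 → nearest is Sensor 1
5 of the 6 points have Sensor 1 as nearest.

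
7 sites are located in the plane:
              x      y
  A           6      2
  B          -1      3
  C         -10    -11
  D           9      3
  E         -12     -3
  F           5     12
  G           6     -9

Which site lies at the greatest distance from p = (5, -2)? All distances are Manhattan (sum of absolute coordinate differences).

C

d(p,A) = |5−6| + |-2−2| = 1 + 4 = 5
d(p,B) = |5−(-1)| + |-2−3| = 6 + 5 = 11
d(p,C) = |5−(-10)| + |-2−(-11)| = 15 + 9 = 24
d(p,D) = |5−9| + |-2−3| = 4 + 5 = 9
d(p,E) = |5−(-12)| + |-2−(-3)| = 17 + 1 = 18
d(p,F) = |5−5| + |-2−12| = 0 + 14 = 14
d(p,G) = |5−6| + |-2−(-9)| = 1 + 7 = 8
The largest is to C.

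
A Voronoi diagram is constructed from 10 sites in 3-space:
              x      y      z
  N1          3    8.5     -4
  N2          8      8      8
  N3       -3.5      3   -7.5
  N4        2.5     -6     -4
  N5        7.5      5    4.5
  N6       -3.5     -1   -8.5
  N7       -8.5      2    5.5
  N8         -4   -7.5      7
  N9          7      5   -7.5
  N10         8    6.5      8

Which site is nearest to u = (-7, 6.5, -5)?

Compare squared distances (the ordering matches that of the actual distances):
|uN1|² = 100 + 4 + 1 = 105
|uN2|² = 225 + 2.25 + 169 = 396.25
|uN3|² = 12.25 + 12.25 + 6.25 = 30.75
|uN4|² = 90.25 + 156.25 + 1 = 247.5
|uN5|² = 210.25 + 2.25 + 90.25 = 302.75
|uN6|² = 12.25 + 56.25 + 12.25 = 80.75
|uN7|² = 2.25 + 20.25 + 110.25 = 132.75
|uN8|² = 9 + 196 + 144 = 349
|uN9|² = 196 + 2.25 + 6.25 = 204.5
d²(u, N10) = 225 + 0 + 169 = 394
Minimum is at N3.

N3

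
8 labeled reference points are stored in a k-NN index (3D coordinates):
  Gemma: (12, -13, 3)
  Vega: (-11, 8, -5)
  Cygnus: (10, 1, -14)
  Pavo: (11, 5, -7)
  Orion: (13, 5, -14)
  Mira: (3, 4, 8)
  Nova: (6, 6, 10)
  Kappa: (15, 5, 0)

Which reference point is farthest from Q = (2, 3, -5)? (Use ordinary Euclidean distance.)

Since √ is increasing, it suffices to compare squared distances:
d²(Q, Gemma) = 100 + 256 + 64 = 420
d²(Q, Vega) = 169 + 25 + 0 = 194
d²(Q, Cygnus) = 64 + 4 + 81 = 149
d²(Q, Pavo) = 81 + 4 + 4 = 89
d²(Q, Orion) = 121 + 4 + 81 = 206
d²(Q, Mira) = 1 + 1 + 169 = 171
d²(Q, Nova) = 16 + 9 + 225 = 250
d²(Q, Kappa) = 169 + 4 + 25 = 198
The largest is to Gemma.

Gemma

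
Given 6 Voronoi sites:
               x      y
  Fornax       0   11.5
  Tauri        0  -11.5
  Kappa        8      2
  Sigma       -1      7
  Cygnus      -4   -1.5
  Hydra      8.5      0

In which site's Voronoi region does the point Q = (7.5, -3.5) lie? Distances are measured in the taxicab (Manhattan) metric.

Hydra

d(Q, Fornax) = 7.5 + 15 = 22.5
d(Q, Tauri) = 7.5 + 8 = 15.5
d(Q, Kappa) = 0.5 + 5.5 = 6
d(Q, Sigma) = 8.5 + 10.5 = 19
d(Q, Cygnus) = 11.5 + 2 = 13.5
d(Q, Hydra) = 1 + 3.5 = 4.5
The smallest is to Hydra, so Q lies in the Voronoi region of Hydra.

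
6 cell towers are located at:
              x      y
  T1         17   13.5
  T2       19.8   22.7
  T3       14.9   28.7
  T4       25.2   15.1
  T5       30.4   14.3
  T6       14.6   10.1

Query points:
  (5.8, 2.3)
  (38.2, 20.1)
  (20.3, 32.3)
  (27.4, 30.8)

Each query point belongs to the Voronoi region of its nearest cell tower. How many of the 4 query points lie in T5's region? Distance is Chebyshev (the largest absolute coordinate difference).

(5.8, 2.3) — d to each: T1:11.2, T2:20.4, T3:26.4, T4:19.4, T5:24.6, T6:8.8 → nearest is T6
(38.2, 20.1) — d to each: T1:21.2, T2:18.4, T3:23.3, T4:13, T5:7.8, T6:23.6 → nearest is T5
(20.3, 32.3) — d to each: T1:18.8, T2:9.6, T3:5.4, T4:17.2, T5:18, T6:22.2 → nearest is T3
(27.4, 30.8) — d to each: T1:17.3, T2:8.1, T3:12.5, T4:15.7, T5:16.5, T6:20.7 → nearest is T2
1 of the 4 points has T5 as nearest.

1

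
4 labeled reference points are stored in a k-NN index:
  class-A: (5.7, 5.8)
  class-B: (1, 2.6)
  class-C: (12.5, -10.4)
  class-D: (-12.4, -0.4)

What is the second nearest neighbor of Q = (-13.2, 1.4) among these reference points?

Compare squared distances (the ordering matches that of the actual distances):
d²(Q, class-A) = (-13.2−5.7)² + (1.4−5.8)² = 357.21 + 19.36 = 376.57
d²(Q, class-B) = (-13.2−1)² + (1.4−2.6)² = 201.64 + 1.44 = 203.08
d²(Q, class-C) = (-13.2−12.5)² + (1.4−(-10.4))² = 660.49 + 139.24 = 799.73
d²(Q, class-D) = (-13.2−(-12.4))² + (1.4−(-0.4))² = 0.64 + 3.24 = 3.88
Sorted ascending: class-D, class-B, class-A, … — the second-nearest is class-B.

class-B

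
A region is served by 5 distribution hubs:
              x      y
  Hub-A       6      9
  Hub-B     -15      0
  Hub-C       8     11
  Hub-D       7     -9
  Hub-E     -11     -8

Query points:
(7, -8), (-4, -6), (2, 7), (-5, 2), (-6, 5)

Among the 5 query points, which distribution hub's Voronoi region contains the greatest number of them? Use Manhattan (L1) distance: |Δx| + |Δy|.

Hub-B

(7, -8) — d to each: Hub-A:18, Hub-B:30, Hub-C:20, Hub-D:1, Hub-E:18 → nearest is Hub-D
(-4, -6) — d to each: Hub-A:25, Hub-B:17, Hub-C:29, Hub-D:14, Hub-E:9 → nearest is Hub-E
(2, 7) — d to each: Hub-A:6, Hub-B:24, Hub-C:10, Hub-D:21, Hub-E:28 → nearest is Hub-A
(-5, 2) — d to each: Hub-A:18, Hub-B:12, Hub-C:22, Hub-D:23, Hub-E:16 → nearest is Hub-B
(-6, 5) — d to each: Hub-A:16, Hub-B:14, Hub-C:20, Hub-D:27, Hub-E:18 → nearest is Hub-B
Tally — Hub-A:1, Hub-B:2, Hub-D:1, Hub-E:1. Hub-B captures the most (2).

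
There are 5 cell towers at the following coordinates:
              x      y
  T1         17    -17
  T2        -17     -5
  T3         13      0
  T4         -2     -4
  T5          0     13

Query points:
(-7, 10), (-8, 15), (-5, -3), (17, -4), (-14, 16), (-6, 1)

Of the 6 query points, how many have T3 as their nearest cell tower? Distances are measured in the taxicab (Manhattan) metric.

1

(-7, 10) — d to each: T1:51, T2:25, T3:30, T4:19, T5:10 → nearest is T5
(-8, 15) — d to each: T1:57, T2:29, T3:36, T4:25, T5:10 → nearest is T5
(-5, -3) — d to each: T1:36, T2:14, T3:21, T4:4, T5:21 → nearest is T4
(17, -4) — d to each: T1:13, T2:35, T3:8, T4:19, T5:34 → nearest is T3
(-14, 16) — d to each: T1:64, T2:24, T3:43, T4:32, T5:17 → nearest is T5
(-6, 1) — d to each: T1:41, T2:17, T3:20, T4:9, T5:18 → nearest is T4
1 of the 6 points has T3 as nearest.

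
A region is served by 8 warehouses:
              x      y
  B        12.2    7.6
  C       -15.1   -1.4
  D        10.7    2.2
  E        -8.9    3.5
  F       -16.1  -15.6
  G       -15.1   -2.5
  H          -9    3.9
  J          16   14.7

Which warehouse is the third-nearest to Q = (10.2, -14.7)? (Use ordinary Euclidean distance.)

F

Since √ is increasing, it suffices to compare squared distances:
|QB|² = (10.2−12.2)² + (-14.7−7.6)² = 4 + 497.29 = 501.29
|QC|² = (10.2−(-15.1))² + (-14.7−(-1.4))² = 640.09 + 176.89 = 816.98
|QD|² = (10.2−10.7)² + (-14.7−2.2)² = 0.25 + 285.61 = 285.86
|QE|² = (10.2−(-8.9))² + (-14.7−3.5)² = 364.81 + 331.24 = 696.05
|QF|² = (10.2−(-16.1))² + (-14.7−(-15.6))² = 691.69 + 0.81 = 692.5
|QG|² = (10.2−(-15.1))² + (-14.7−(-2.5))² = 640.09 + 148.84 = 788.93
|QH|² = (10.2−(-9))² + (-14.7−3.9)² = 368.64 + 345.96 = 714.6
|QJ|² = (10.2−16)² + (-14.7−14.7)² = 33.64 + 864.36 = 898
Sorted ascending: D, B, F, E, … — the third-nearest is F.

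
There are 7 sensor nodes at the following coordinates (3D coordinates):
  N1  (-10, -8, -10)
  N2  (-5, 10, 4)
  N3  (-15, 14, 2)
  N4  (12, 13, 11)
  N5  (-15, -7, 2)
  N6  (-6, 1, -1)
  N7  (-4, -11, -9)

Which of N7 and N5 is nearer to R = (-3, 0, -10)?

N7

Compare squared distances:
|RN7|² = (-3−(-4))² + (0−(-11))² + (-10−(-9))² = 1 + 121 + 1 = 123
|RN5|² = (-3−(-15))² + (0−(-7))² + (-10−2)² = 144 + 49 + 144 = 337
123 < 337, so N7 is closer.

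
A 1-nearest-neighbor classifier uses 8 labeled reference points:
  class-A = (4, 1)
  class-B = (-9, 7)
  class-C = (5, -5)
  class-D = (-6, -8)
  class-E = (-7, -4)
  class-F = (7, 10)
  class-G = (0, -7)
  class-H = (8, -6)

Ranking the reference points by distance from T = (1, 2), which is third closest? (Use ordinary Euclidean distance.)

class-G

Squared Euclidean distances:
d²(T, class-A) = (1−4)² + (2−1)² = 9 + 1 = 10
d²(T, class-B) = (1−(-9))² + (2−7)² = 100 + 25 = 125
d²(T, class-C) = (1−5)² + (2−(-5))² = 16 + 49 = 65
d²(T, class-D) = (1−(-6))² + (2−(-8))² = 49 + 100 = 149
d²(T, class-E) = (1−(-7))² + (2−(-4))² = 64 + 36 = 100
d²(T, class-F) = (1−7)² + (2−10)² = 36 + 64 = 100
d²(T, class-G) = (1−0)² + (2−(-7))² = 1 + 81 = 82
d²(T, class-H) = (1−8)² + (2−(-6))² = 49 + 64 = 113
Sorted ascending: class-A, class-C, class-G, class-E, … — the third-nearest is class-G.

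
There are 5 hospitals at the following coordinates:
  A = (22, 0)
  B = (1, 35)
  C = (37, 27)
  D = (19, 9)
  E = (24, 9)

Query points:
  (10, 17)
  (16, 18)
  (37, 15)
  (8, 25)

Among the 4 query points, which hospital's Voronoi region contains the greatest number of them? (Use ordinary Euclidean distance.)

(10, 17) — d² to each: A:433, B:405, C:829, D:145, E:260 → nearest is D
(16, 18) — d² to each: A:360, B:514, C:522, D:90, E:145 → nearest is D
(37, 15) — d² to each: A:450, B:1696, C:144, D:360, E:205 → nearest is C
(8, 25) — d² to each: A:821, B:149, C:845, D:377, E:512 → nearest is B
Tally — B:1, C:1, D:2. D captures the most (2).

D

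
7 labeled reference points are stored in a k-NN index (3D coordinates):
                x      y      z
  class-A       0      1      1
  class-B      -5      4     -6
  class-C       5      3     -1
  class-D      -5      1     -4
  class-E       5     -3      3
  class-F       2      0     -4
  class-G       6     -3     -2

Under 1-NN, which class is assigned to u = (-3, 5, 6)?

Compare squared distances (the ordering matches that of the actual distances):
d²(u, class-A) = (-3−0)² + (5−1)² + (6−1)² = 9 + 16 + 25 = 50
d²(u, class-B) = (-3−(-5))² + (5−4)² + (6−(-6))² = 4 + 1 + 144 = 149
d²(u, class-C) = (-3−5)² + (5−3)² + (6−(-1))² = 64 + 4 + 49 = 117
d²(u, class-D) = (-3−(-5))² + (5−1)² + (6−(-4))² = 4 + 16 + 100 = 120
d²(u, class-E) = (-3−5)² + (5−(-3))² + (6−3)² = 64 + 64 + 9 = 137
d²(u, class-F) = (-3−2)² + (5−0)² + (6−(-4))² = 25 + 25 + 100 = 150
d²(u, class-G) = (-3−6)² + (5−(-3))² + (6−(-2))² = 81 + 64 + 64 = 209
class-A is nearest.

class-A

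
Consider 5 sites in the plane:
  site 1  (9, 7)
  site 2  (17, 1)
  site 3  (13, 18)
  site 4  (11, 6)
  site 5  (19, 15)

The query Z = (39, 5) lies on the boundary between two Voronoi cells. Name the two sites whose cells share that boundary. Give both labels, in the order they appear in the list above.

Squared distances from Z to each site:
d²(Z, site 1) = (39−9)² + (5−7)² = 900 + 4 = 904
d²(Z, site 2) = (39−17)² + (5−1)² = 484 + 16 = 500
d²(Z, site 3) = (39−13)² + (5−18)² = 676 + 169 = 845
d²(Z, site 4) = (39−11)² + (5−6)² = 784 + 1 = 785
d²(Z, site 5) = (39−19)² + (5−15)² = 400 + 100 = 500
Z is equidistant from site 2 and site 5 (both at squared distance 500), and every other site is strictly farther — so Z lies on the site 2–site 5 Voronoi edge.

site 2 and site 5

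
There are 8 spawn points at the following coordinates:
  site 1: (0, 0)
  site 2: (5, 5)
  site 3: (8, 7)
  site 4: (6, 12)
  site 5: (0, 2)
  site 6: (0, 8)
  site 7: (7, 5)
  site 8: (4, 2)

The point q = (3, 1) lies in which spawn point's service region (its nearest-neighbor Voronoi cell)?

site 8

Since √ is increasing, it suffices to compare squared distances:
d²(q, site 1) = 9 + 1 = 10
d²(q, site 2) = 4 + 16 = 20
d²(q, site 3) = 25 + 36 = 61
d²(q, site 4) = 9 + 121 = 130
d²(q, site 5) = 9 + 1 = 10
d²(q, site 6) = 9 + 49 = 58
d²(q, site 7) = 16 + 16 = 32
d²(q, site 8) = 1 + 1 = 2
Minimum is at site 8.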